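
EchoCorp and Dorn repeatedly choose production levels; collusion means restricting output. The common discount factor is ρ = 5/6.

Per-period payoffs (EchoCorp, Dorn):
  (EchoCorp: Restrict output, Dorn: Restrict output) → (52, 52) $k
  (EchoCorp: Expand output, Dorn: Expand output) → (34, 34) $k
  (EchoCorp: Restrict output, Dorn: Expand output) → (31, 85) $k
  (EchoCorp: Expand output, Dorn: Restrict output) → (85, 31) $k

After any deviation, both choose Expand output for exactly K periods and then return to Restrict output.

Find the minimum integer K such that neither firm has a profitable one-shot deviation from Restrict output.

Need Σ_{k=1}^{K} ρ^k ≥ (85−52)/(52−34) = 1.8333 at ρ = 5/6.
At K = 2 the sum is 1.5278 < 1.8333; at K = 3 it is 2.1065 ≥ 1.8333.
So the minimum punishment length is K = 3.

3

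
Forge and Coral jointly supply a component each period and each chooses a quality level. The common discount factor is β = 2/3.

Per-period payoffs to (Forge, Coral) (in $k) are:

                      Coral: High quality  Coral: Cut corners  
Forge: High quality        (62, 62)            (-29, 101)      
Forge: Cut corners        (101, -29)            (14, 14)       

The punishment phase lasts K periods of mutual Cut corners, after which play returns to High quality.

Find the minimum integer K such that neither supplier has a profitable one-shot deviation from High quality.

No profitable deviation requires (62−14)(β+…+β^K) ≥ 101−62, i.e. β+…+β^K ≥ 13/16 ≈ 0.8125.
With β = 2/3, the partial sums are K=1: 0.6667, K=2: 1.1111.
K = 2 is the first length at which the sum reaches 0.8125.

2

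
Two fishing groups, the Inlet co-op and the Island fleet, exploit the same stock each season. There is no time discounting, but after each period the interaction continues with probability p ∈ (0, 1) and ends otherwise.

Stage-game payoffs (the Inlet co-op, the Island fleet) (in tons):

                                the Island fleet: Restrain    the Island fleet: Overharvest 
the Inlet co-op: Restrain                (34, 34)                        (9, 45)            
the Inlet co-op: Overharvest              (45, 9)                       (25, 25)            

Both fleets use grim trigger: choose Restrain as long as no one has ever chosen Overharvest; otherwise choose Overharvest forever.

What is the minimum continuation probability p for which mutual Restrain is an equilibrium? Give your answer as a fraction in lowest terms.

Expected cooperation value is 34 + p·34 + p²·34 + … = 34/(1−p); deviation gives 45 + p·25/(1−p).
34 ≥ 45(1−p) + 25p ⇒ 20p ≥ 11 ⇒ p ≥ 11/20.

11/20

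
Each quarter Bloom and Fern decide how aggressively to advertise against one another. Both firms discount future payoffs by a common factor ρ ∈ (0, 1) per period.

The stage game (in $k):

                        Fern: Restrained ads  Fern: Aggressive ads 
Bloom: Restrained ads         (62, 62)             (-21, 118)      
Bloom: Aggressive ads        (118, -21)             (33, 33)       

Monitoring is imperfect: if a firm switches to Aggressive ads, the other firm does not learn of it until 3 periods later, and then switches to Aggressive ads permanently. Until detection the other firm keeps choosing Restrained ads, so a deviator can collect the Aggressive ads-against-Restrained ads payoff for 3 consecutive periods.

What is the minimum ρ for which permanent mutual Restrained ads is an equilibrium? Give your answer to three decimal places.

The best deviation is to choose Aggressive ads for all 3 undetected periods, earning 118 each, then 33 forever once detected.
Deviation value: 118(1−ρ^3)/(1−ρ) + 33ρ^3/(1−ρ); cooperation value: 62/(1−ρ).
IC: 62 ≥ 118(1−ρ^3) + 33ρ^3 = 118 − 85ρ^3.
So ρ^3 ≥ 56/85, giving ρ ≥ (56/85)^(1/3) ≈ 0.870.

0.870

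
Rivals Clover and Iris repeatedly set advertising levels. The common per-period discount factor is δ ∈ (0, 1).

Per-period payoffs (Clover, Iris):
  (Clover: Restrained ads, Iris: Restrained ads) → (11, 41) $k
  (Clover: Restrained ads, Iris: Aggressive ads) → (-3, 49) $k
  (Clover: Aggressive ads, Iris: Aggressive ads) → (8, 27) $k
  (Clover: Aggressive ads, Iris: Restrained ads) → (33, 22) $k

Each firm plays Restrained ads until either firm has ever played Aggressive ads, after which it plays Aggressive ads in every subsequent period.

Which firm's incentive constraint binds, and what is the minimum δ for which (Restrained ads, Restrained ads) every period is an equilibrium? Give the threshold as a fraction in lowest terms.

For Clover: deviation gain 33−11 = 22, per-period punishment loss 11−8 = 3. IC gives δ ≥ 22/25.
For Iris: gain 8, loss 14 per period, so δ ≥ 8/22 = 4/11.
The tighter constraint is Clover's, so cooperation needs δ ≥ 22/25.

Clover; δ ≥ 22/25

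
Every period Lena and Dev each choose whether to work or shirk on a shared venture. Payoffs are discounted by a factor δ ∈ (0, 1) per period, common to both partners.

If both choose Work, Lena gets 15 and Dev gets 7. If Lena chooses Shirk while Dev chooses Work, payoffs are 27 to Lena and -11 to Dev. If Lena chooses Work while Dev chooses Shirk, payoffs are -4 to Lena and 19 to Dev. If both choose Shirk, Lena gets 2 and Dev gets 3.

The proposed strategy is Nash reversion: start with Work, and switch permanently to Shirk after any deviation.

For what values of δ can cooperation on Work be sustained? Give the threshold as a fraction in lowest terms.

3/4

Lena: cooperation gives 15 each period; deviation gives 27 once then 2 forever.
  15/(1−δ) ≥ 27 + 2δ/(1−δ) ⇒ δ ≥ 12/25.
Dev: cooperation gives 7 each period; deviation gives 19 once then 3 forever.
  δ ≥ 12/16 = 3/4.
Both must hold, so the binding constraint is Dev's: δ ≥ 3/4.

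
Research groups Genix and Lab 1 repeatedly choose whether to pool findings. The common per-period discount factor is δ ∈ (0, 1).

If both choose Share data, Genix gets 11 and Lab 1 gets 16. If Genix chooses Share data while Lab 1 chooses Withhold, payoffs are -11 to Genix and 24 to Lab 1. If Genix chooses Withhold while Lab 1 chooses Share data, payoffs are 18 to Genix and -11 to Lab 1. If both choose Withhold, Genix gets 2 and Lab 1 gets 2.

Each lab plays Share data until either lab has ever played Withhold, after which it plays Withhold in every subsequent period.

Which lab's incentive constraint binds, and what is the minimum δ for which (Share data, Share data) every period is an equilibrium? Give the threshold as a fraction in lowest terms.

Genix; δ ≥ 7/16

Genix: cooperation gives 11 each period; deviation gives 18 once then 2 forever.
  11/(1−δ) ≥ 18 + 2δ/(1−δ) ⇒ δ ≥ 7/16.
Lab 1: cooperation gives 16 each period; deviation gives 24 once then 2 forever.
  δ ≥ 8/22 = 4/11.
Both must hold, so the binding constraint is Genix's: δ ≥ 7/16.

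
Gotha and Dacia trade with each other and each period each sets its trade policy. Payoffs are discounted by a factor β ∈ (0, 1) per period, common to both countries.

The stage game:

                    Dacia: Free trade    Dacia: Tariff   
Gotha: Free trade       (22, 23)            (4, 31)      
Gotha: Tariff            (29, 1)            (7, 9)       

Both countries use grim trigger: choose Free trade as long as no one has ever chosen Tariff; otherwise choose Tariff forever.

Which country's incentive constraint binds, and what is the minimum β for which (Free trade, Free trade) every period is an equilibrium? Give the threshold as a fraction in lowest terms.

Gotha's threshold: (29−22)/(29−7) = 7/22.
Dacia's threshold: (31−23)/(31−9) = 4/11.
7/22 < 4/11, so Dacia binds and β* = 4/11.

Dacia; β ≥ 4/11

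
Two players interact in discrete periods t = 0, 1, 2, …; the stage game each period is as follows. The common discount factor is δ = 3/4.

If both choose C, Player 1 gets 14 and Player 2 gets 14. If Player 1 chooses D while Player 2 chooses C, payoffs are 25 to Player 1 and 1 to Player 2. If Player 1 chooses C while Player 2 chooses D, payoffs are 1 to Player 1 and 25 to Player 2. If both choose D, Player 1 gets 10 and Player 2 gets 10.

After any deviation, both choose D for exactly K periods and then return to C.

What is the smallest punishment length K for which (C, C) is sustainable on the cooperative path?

Need Σ_{k=1}^{K} δ^k ≥ (25−14)/(14−10) = 2.7500 at δ = 3/4.
At K = 8 the sum is 2.6997 < 2.7500; at K = 9 it is 2.7747 ≥ 2.7500.
So the minimum punishment length is K = 9.

9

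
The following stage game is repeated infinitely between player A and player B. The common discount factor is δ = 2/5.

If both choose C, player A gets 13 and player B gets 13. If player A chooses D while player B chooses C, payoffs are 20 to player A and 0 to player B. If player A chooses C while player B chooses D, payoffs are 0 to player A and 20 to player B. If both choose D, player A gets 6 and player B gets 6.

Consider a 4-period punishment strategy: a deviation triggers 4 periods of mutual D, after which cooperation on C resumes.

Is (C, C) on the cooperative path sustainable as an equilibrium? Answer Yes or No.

No

Comparing payoff streams over the 5 periods until play realigns: cooperate → 13(1+δ+…+δ^4); deviate → 20 + 6(δ+…+δ^4).
Cooperation is sustained iff (13−6)(δ+…+δ^4) ≥ 20−13.
δ+…+δ^4 = 2/5·(1−(2/5)^4)/(1−2/5) = 0.6496, and (20−13)/(13−6) = 1.0000.
0.6496 < 1.0000, so cooperation is not sustainable.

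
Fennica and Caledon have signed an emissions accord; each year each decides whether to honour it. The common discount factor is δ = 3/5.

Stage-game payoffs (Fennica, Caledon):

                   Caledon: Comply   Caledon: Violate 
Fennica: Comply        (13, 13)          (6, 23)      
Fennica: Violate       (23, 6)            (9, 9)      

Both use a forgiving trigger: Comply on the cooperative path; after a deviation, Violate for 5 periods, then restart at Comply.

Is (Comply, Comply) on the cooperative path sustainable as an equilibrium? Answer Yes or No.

No

A one-shot deviation gives 23 now, then 9 for 5 periods, then back to 13.
Gain from deviating: (23−13) today; loss: (13−9) in each of the next 5 periods.
No-deviation condition: (13−9)(δ+…+δ^5) ≥ 23−13, i.e. δ+…+δ^5 ≥ 5/2.
At δ = 3/5: δ+…+δ^5 = 1.3834 < 2.5000.
So cooperation is not sustainable.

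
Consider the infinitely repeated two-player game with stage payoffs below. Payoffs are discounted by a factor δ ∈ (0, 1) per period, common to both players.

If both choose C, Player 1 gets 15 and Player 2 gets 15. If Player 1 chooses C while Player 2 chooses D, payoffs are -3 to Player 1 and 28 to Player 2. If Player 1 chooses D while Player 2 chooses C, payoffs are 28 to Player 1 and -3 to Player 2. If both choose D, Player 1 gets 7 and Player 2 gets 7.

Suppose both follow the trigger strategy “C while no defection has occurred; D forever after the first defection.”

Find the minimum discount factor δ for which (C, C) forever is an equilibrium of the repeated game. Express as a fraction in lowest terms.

13/21

One-period gain from deviating is 28 − 15 = 13. The loss is 15 − 7 = 8 in every subsequent period, with present value 8·δ/(1−δ).
Deviation is unprofitable when 8·δ/(1−δ) ≥ 13, i.e. δ/(1−δ) ≥ 13/8.
Equivalently δ ≥ 13/(13+8) = 13/21.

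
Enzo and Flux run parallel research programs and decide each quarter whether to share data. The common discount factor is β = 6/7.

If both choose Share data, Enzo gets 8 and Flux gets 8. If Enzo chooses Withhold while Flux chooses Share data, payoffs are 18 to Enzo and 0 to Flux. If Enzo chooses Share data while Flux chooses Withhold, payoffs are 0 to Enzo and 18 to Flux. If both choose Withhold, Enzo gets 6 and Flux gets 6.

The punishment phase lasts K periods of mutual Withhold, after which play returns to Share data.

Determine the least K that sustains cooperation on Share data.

12

Need Σ_{k=1}^{K} β^k ≥ (18−8)/(8−6) = 5.0000 at β = 6/7.
At K = 11 the sum is 4.8991 < 5.0000; at K = 12 it is 5.0564 ≥ 5.0000.
So the minimum punishment length is K = 12.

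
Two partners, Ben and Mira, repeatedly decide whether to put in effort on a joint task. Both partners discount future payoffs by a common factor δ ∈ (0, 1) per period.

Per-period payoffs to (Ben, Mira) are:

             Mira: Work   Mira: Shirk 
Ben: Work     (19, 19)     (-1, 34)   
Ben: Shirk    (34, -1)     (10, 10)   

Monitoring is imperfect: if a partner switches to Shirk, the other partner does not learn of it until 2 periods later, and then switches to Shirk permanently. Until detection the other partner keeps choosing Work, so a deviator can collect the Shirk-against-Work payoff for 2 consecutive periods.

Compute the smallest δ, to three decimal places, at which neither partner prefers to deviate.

0.791

Deviating for the 2 undetected periods gains 34−19 = 15 per period over cooperation, then loses 19−10 = 9 per period forever once punishment starts.
Gain: 15(1 + δ + … + δ^1); loss: 9·δ^2/(1−δ).
No profitable deviation ⇔ 15(1−δ^2) ≤ 9·δ^2, i.e. δ^2 ≥ 15/(15+9) = 5/8.
Hence δ ≥ (5/8)^(1/2) ≈ 0.791.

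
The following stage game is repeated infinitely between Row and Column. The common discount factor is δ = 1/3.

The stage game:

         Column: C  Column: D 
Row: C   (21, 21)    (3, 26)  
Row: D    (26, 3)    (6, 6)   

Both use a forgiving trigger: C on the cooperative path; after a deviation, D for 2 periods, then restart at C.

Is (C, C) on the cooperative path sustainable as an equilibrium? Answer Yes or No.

Yes

IC: δ+…+δ^2 ≥ (26−21)/(21−6) = 1/3.
At δ = 1/3: partial sum = 0.4444 ≥ 0.3333. Cooperation sustainable.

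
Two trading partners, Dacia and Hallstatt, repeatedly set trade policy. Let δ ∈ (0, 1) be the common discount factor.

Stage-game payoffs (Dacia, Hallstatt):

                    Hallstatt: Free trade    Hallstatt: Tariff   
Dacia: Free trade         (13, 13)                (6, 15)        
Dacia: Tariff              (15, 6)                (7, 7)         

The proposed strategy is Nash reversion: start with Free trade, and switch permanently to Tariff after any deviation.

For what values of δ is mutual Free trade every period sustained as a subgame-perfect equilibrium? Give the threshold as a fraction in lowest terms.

Cooperation forever yields 13 each period: 13/(1−δ).
Deviating yields 15 once, then 7 forever: 15 + 7δ/(1−δ).
No profitable deviation requires 13/(1−δ) ≥ 15 + 7δ/(1−δ).
Multiplying by (1−δ): 13 ≥ 15(1−δ) + 7δ = 15 − 8δ.
So 8δ ≥ 2, i.e. δ ≥ 2/8 = 1/4.

1/4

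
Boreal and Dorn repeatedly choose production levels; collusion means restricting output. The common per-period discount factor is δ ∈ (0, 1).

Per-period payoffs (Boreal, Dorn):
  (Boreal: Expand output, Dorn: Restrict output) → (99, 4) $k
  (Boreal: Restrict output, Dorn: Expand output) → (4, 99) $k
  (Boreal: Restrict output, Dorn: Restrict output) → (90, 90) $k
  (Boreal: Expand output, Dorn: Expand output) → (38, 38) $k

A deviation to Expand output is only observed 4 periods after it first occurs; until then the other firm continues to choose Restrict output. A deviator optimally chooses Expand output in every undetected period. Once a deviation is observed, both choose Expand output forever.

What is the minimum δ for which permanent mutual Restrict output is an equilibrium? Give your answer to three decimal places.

Deviating for the 4 undetected periods gains 99−90 = 9 per period over cooperation, then loses 90−38 = 52 per period forever once punishment starts.
Gain: 9(1 + δ + … + δ^3); loss: 52·δ^4/(1−δ).
No profitable deviation ⇔ 9(1−δ^4) ≤ 52·δ^4, i.e. δ^4 ≥ 9/(9+52) = 9/61.
Hence δ ≥ (9/61)^(1/4) ≈ 0.620.

0.620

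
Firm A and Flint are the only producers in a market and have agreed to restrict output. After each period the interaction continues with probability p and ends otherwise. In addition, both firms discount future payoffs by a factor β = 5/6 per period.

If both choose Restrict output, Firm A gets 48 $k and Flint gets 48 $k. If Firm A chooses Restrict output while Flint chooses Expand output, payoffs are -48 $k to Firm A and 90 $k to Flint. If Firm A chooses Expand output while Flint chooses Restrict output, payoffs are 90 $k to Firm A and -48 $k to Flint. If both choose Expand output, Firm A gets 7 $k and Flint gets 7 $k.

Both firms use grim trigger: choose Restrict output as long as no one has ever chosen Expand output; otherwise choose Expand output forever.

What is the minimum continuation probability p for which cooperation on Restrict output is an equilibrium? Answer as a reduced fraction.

252/415

With continuation probability p and discount β, the effective per-period discount factor is βp.
Grim-trigger IC: βp ≥ (90−48)/(90−7) = 42/83.
So p ≥ (42/83)/(5/6) = 252/415.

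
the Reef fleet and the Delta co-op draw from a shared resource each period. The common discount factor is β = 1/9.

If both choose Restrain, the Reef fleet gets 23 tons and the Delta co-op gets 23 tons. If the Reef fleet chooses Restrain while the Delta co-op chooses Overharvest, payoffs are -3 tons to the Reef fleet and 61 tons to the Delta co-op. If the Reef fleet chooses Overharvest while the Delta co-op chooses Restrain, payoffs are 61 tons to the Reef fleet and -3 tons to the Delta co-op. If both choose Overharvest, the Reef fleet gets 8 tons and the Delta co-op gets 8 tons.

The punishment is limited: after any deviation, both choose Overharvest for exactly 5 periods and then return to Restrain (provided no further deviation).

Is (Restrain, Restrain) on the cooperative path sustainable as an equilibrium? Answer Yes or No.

No

Comparing payoff streams over the 6 periods until play realigns: cooperate → 23(1+β+…+β^5); deviate → 61 + 8(β+…+β^5).
Cooperation is sustained iff (23−8)(β+…+β^5) ≥ 61−23.
β+…+β^5 = 1/9·(1−(1/9)^5)/(1−1/9) = 0.1250, and (61−23)/(23−8) = 2.5333.
0.1250 < 2.5333, so cooperation is not sustainable.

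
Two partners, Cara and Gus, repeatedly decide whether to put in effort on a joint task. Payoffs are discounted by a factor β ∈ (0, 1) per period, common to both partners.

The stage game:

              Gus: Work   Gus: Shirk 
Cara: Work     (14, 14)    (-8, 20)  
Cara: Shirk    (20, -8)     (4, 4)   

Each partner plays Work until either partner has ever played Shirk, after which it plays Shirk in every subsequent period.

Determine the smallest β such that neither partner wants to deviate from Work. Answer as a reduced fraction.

14/(1−β) ≥ 20 + 4β/(1−β)
14 ≥ 20 − 16β
β ≥ 6/16 = 3/8.

3/8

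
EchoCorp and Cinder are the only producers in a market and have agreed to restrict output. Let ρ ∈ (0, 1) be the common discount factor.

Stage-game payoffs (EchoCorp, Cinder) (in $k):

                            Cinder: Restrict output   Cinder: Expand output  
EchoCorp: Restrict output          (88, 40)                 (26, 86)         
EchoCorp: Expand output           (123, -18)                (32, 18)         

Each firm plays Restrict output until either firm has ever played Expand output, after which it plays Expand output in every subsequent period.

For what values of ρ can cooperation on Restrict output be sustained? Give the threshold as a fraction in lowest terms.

For EchoCorp: deviation gain 123−88 = 35, per-period punishment loss 88−32 = 56. IC gives ρ ≥ 35/91 = 5/13.
For Cinder: gain 46, loss 22 per period, so ρ ≥ 46/68 = 23/34.
The tighter constraint is Cinder's, so cooperation needs ρ ≥ 23/34.

23/34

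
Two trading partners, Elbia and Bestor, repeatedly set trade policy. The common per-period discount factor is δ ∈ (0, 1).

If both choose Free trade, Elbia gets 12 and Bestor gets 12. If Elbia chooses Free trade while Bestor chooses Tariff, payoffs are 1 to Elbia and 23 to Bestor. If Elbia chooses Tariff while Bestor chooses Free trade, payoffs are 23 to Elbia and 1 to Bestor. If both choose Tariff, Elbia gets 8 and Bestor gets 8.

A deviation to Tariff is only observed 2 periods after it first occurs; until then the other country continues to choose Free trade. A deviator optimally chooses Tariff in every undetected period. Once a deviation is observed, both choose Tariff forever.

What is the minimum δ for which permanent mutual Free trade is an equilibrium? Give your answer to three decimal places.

0.856

The best deviation is to choose Tariff for all 2 undetected periods, earning 23 each, then 8 forever once detected.
Deviation value: 23(1−δ^2)/(1−δ) + 8δ^2/(1−δ); cooperation value: 12/(1−δ).
IC: 12 ≥ 23(1−δ^2) + 8δ^2 = 23 − 15δ^2.
So δ^2 ≥ 11/15, giving δ ≥ (11/15)^(1/2) ≈ 0.856.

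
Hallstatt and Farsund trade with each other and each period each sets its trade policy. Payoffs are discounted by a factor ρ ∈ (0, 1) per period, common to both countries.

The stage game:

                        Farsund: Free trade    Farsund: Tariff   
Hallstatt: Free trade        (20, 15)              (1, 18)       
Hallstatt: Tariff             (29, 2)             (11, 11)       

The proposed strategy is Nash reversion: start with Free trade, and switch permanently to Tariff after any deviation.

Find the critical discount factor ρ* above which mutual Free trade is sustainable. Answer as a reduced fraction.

1/2

Hallstatt: cooperation gives 20 each period; deviation gives 29 once then 11 forever.
  20/(1−ρ) ≥ 29 + 11ρ/(1−ρ) ⇒ ρ ≥ 9/18 = 1/2.
Farsund: cooperation gives 15 each period; deviation gives 18 once then 11 forever.
  ρ ≥ 3/7.
Both must hold, so the binding constraint is Hallstatt's: ρ ≥ 1/2.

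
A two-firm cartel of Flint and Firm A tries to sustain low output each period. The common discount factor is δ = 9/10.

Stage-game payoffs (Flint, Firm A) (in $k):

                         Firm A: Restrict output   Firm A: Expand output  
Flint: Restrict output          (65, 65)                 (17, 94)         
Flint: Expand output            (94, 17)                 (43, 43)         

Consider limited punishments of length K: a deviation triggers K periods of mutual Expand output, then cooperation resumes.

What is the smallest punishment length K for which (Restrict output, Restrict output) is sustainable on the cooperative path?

2

Need Σ_{k=1}^{K} δ^k ≥ (94−65)/(65−43) = 1.3182 at δ = 9/10.
At K = 1 the sum is 0.9000 < 1.3182; at K = 2 it is 1.7100 ≥ 1.3182.
So the minimum punishment length is K = 2.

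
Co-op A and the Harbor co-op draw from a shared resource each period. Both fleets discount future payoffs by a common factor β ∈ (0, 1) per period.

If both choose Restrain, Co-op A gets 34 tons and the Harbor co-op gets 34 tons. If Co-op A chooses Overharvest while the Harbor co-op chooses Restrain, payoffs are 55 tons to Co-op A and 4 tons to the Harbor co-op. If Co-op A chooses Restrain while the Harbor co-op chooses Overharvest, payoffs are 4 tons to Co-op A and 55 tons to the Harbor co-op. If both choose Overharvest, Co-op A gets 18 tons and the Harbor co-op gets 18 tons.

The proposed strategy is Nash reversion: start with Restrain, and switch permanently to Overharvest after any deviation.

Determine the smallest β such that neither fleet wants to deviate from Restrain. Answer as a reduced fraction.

34/(1−β) ≥ 55 + 18β/(1−β)
34 ≥ 55 − 37β
β ≥ 21/37.

21/37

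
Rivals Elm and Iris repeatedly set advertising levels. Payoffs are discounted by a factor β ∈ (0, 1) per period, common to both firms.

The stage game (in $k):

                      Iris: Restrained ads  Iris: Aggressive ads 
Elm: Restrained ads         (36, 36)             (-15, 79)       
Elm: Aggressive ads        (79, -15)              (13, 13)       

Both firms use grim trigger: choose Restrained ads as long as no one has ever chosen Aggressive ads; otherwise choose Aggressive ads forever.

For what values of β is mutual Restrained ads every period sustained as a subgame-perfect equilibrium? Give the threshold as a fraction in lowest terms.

43/66

One-period gain from deviating is 79 − 36 = 43. The loss is 36 − 13 = 23 in every subsequent period, with present value 23·β/(1−β).
Deviation is unprofitable when 23·β/(1−β) ≥ 43, i.e. β/(1−β) ≥ 43/23.
Equivalently β ≥ 43/(43+23) = 43/66.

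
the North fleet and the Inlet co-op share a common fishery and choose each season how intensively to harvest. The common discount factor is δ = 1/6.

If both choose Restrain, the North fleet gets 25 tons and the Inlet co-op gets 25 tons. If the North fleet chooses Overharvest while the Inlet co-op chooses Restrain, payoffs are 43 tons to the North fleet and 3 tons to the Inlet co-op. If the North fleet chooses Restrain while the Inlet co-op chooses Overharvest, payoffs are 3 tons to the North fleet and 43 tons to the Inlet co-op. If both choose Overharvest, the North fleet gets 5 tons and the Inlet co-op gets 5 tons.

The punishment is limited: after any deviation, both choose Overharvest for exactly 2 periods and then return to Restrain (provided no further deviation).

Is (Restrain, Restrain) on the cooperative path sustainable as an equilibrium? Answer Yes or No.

No

Comparing payoff streams over the 3 periods until play realigns: cooperate → 25(1+δ+…+δ^2); deviate → 43 + 5(δ+…+δ^2).
Cooperation is sustained iff (25−5)(δ+…+δ^2) ≥ 43−25.
δ+…+δ^2 = 1/6·(1−(1/6)^2)/(1−1/6) = 0.1944, and (43−25)/(25−5) = 0.9000.
0.1944 < 0.9000, so cooperation is not sustainable.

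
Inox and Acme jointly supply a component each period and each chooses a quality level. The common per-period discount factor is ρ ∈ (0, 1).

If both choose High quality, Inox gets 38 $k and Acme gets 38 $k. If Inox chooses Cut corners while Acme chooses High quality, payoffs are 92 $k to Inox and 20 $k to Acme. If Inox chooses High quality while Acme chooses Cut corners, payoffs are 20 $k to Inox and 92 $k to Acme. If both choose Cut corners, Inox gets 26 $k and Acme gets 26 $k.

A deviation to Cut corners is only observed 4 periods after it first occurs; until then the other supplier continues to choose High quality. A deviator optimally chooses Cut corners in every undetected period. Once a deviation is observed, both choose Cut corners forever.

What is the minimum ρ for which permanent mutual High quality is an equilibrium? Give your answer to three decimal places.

Deviating for the 4 undetected periods gains 92−38 = 54 per period over cooperation, then loses 38−26 = 12 per period forever once punishment starts.
Gain: 54(1 + ρ + … + ρ^3); loss: 12·ρ^4/(1−ρ).
No profitable deviation ⇔ 54(1−ρ^4) ≤ 12·ρ^4, i.e. ρ^4 ≥ 54/(54+12) = 9/11.
Hence ρ ≥ (9/11)^(1/4) ≈ 0.951.

0.951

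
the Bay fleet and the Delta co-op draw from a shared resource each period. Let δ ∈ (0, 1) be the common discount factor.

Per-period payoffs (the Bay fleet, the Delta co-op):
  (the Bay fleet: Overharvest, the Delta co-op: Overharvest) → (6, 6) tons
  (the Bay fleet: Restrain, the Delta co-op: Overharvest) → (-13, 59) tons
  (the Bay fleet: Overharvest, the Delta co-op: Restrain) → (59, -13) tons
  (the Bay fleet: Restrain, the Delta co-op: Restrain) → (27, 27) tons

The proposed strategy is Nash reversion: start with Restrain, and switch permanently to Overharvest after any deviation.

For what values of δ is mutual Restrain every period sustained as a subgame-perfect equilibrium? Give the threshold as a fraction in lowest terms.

32/53

27/(1−δ) ≥ 59 + 6δ/(1−δ)
27 ≥ 59 − 53δ
δ ≥ 32/53.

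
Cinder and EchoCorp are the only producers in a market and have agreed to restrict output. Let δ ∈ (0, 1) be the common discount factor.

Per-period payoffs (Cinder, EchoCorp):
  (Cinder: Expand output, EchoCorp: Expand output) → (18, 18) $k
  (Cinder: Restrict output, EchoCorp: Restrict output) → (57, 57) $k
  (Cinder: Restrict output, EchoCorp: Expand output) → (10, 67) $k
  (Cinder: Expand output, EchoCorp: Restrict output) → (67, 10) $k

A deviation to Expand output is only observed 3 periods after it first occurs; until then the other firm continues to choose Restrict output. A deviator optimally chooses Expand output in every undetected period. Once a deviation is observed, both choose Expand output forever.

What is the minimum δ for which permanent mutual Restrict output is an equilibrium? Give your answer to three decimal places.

A deviator earns 67 for 3 periods, then 18 forever; cooperating earns 57 forever. Multiplying the IC by (1−δ):
57 ≥ 67(1−δ^3) + 18δ^3, so 49·δ^3 ≥ 10 and δ^3 ≥ 10/49.
δ ≥ (10/49)^(1/3) ≈ 0.589.

0.589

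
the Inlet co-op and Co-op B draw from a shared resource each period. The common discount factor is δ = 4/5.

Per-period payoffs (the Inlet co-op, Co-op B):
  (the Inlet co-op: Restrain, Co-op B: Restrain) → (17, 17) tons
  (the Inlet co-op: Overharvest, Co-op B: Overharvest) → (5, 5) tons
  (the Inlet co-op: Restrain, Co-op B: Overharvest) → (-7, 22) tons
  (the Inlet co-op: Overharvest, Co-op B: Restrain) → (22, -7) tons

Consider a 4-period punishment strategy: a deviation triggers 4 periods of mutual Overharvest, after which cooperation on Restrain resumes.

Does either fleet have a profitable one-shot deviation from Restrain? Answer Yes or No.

No

Comparing payoff streams over the 5 periods until play realigns: cooperate → 17(1+δ+…+δ^4); deviate → 22 + 5(δ+…+δ^4).
Cooperation is sustained iff (17−5)(δ+…+δ^4) ≥ 22−17.
δ+…+δ^4 = 4/5·(1−(4/5)^4)/(1−4/5) = 2.3616, and (22−17)/(17−5) = 0.4167.
2.3616 ≥ 0.4167, so cooperation is sustainable.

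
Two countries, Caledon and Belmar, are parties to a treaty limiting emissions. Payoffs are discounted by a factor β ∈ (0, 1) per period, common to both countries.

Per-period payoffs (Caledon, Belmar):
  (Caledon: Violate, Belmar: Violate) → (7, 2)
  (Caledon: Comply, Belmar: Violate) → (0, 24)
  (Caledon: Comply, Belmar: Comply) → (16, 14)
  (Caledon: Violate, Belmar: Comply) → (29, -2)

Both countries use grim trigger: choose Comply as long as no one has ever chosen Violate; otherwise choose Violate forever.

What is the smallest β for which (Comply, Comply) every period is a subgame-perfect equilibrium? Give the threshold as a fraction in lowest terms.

For Caledon: deviation gain 29−16 = 13, per-period punishment loss 16−7 = 9. IC gives β ≥ 13/22.
For Belmar: gain 10, loss 12 per period, so β ≥ 10/22 = 5/11.
The tighter constraint is Caledon's, so cooperation needs β ≥ 13/22.

13/22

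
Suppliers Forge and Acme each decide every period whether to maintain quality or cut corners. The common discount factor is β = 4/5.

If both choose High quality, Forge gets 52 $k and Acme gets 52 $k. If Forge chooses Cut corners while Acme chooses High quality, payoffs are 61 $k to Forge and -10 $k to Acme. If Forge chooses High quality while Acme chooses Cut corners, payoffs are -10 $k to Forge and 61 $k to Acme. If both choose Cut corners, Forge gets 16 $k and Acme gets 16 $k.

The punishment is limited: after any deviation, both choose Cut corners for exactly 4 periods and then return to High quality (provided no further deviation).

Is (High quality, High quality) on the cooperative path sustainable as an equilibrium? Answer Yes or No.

Yes

Comparing payoff streams over the 5 periods until play realigns: cooperate → 52(1+β+…+β^4); deviate → 61 + 16(β+…+β^4).
Cooperation is sustained iff (52−16)(β+…+β^4) ≥ 61−52.
β+…+β^4 = 4/5·(1−(4/5)^4)/(1−4/5) = 2.3616, and (61−52)/(52−16) = 0.2500.
2.3616 ≥ 0.2500, so cooperation is sustainable.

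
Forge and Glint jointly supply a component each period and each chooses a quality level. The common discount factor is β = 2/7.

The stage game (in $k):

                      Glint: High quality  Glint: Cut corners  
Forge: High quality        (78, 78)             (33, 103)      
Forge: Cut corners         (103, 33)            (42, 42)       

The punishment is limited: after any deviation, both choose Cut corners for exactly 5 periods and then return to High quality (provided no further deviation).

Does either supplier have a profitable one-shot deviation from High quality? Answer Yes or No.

IC: β+…+β^5 ≥ (103−78)/(78−42) = 25/36.
At β = 2/7: partial sum = 0.3992 < 0.6944. Cooperation not sustainable.

Yes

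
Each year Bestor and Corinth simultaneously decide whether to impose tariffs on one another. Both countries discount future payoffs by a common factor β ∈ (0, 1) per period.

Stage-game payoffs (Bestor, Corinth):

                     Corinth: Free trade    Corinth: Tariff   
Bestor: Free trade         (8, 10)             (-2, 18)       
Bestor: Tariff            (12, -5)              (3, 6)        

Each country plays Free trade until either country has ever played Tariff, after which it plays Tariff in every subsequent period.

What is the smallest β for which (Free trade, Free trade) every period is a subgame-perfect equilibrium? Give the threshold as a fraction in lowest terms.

Bestor: cooperation gives 8 each period; deviation gives 12 once then 3 forever.
  8/(1−β) ≥ 12 + 3β/(1−β) ⇒ β ≥ 4/9.
Corinth: cooperation gives 10 each period; deviation gives 18 once then 6 forever.
  β ≥ 8/12 = 2/3.
Both must hold, so the binding constraint is Corinth's: β ≥ 2/3.

2/3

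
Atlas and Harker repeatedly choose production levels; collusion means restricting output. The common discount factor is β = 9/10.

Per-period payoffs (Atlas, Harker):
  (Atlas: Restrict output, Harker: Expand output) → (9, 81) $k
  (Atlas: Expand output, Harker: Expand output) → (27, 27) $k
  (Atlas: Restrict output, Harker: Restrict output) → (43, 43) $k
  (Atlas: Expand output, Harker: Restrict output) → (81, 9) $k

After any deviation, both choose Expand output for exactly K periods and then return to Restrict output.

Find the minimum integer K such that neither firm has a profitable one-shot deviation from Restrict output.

3

IC: β(1−β^K)/(1−β) ≥ (81−43)/(43−27) = 19/8.
With β = 9/10: need 1 − β^K ≥ 19/8·(1−9/10)/(9/10), i.e. β^K ≤ 0.7361.
Since (9/10)^2 = 0.8100 and (9/10)^3 = 0.7290, the smallest such K is 3.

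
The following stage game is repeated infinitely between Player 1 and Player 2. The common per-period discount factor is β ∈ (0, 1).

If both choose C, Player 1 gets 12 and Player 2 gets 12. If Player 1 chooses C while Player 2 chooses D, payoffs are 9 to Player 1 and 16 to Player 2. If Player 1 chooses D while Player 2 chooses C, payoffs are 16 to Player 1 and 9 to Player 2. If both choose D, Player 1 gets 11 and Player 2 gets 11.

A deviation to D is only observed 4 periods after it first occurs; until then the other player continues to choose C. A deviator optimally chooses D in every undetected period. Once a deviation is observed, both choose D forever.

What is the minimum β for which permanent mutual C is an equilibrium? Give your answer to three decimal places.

0.946

Deviating for the 4 undetected periods gains 16−12 = 4 per period over cooperation, then loses 12−11 = 1 per period forever once punishment starts.
Gain: 4(1 + β + … + β^3); loss: 1·β^4/(1−β).
No profitable deviation ⇔ 4(1−β^4) ≤ 1·β^4, i.e. β^4 ≥ 4/(4+1) = 4/5.
Hence β ≥ (4/5)^(1/4) ≈ 0.946.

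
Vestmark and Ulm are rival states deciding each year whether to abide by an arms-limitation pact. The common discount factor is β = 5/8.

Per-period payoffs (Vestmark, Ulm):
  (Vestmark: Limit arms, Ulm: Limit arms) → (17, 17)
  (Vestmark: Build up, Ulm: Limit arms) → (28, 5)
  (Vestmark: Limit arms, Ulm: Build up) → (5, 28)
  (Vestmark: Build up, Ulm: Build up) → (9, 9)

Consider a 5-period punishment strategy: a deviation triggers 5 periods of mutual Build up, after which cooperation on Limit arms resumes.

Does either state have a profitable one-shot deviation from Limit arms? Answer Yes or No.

Comparing payoff streams over the 6 periods until play realigns: cooperate → 17(1+β+…+β^5); deviate → 28 + 9(β+…+β^5).
Cooperation is sustained iff (17−9)(β+…+β^5) ≥ 28−17.
β+…+β^5 = 5/8·(1−(5/8)^5)/(1−5/8) = 1.5077, and (28−17)/(17−9) = 1.3750.
1.5077 ≥ 1.3750, so cooperation is sustainable.

No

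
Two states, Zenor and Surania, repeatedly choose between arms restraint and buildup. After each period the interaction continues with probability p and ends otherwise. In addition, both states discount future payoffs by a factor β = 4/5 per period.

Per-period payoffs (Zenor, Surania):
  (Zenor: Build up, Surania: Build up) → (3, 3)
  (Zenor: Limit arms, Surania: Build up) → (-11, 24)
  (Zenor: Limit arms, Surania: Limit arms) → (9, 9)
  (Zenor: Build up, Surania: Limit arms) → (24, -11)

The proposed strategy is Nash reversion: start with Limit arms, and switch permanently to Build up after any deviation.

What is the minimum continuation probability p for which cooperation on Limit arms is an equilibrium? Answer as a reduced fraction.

Expected continuation weight on next period's payoff is β·p = 4/5·p, which plays the role of the discount factor.
Cooperation requires 4/5·p ≥ (24−9)/(24−3) = 5/7, hence p ≥ 25/28.

25/28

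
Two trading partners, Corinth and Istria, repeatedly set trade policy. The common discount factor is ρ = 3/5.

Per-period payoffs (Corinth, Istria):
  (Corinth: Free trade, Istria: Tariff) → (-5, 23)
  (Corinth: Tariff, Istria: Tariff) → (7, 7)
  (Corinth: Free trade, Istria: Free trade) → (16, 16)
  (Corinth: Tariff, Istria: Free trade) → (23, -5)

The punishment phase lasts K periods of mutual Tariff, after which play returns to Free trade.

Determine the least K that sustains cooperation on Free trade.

No profitable deviation requires (16−7)(ρ+…+ρ^K) ≥ 23−16, i.e. ρ+…+ρ^K ≥ 7/9 ≈ 0.7778.
With ρ = 3/5, the partial sums are K=1: 0.6000, K=2: 0.9600.
K = 2 is the first length at which the sum reaches 0.7778.

2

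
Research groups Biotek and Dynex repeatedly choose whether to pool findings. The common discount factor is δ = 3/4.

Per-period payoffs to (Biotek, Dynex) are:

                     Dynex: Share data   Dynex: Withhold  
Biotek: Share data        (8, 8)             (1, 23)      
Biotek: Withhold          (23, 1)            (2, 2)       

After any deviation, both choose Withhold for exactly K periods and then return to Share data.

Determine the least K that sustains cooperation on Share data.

IC: δ(1−δ^K)/(1−δ) ≥ (23−8)/(8−2) = 5/2.
With δ = 3/4: need 1 − δ^K ≥ 5/2·(1−3/4)/(3/4), i.e. δ^K ≤ 0.1667.
Since (3/4)^6 = 0.1780 and (3/4)^7 = 0.1335, the smallest such K is 7.

7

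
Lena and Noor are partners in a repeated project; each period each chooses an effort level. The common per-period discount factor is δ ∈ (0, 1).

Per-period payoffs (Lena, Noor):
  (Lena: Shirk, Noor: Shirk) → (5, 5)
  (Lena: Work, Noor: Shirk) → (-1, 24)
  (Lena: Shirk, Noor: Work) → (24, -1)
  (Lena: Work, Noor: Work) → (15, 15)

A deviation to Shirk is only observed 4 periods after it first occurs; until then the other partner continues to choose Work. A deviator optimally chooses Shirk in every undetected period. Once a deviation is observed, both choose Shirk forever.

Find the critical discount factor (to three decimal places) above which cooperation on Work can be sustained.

0.830

The best deviation is to choose Shirk for all 4 undetected periods, earning 24 each, then 5 forever once detected.
Deviation value: 24(1−δ^4)/(1−δ) + 5δ^4/(1−δ); cooperation value: 15/(1−δ).
IC: 15 ≥ 24(1−δ^4) + 5δ^4 = 24 − 19δ^4.
So δ^4 ≥ 9/19, giving δ ≥ (9/19)^(1/4) ≈ 0.830.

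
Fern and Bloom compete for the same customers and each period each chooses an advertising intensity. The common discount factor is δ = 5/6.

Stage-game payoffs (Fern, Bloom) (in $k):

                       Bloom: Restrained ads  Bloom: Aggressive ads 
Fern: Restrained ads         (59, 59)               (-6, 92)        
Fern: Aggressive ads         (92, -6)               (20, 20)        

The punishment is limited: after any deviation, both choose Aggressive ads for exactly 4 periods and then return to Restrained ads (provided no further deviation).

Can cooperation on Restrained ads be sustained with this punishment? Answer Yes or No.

Yes

A one-shot deviation gives 92 now, then 20 for 4 periods, then back to 59.
Gain from deviating: (92−59) today; loss: (59−20) in each of the next 4 periods.
No-deviation condition: (59−20)(δ+…+δ^4) ≥ 92−59, i.e. δ+…+δ^4 ≥ 11/13.
At δ = 5/6: δ+…+δ^4 = 2.5887 ≥ 0.8462.
So cooperation is sustainable.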